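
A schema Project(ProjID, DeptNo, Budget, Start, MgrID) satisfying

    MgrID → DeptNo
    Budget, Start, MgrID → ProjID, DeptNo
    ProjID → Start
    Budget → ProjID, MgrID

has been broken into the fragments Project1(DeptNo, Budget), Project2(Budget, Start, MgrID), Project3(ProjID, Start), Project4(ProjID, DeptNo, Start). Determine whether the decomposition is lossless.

No

Chase test. Columns are ProjID, DeptNo, Budget, Start, MgrID; row i has aⱼ where attribute j ∈ Projecti, else bᵢⱼ.
Initial tableau (one row per fragment):
  row 1: b11 a2 a3 b14 b15
  row 2: b21 b22 a3 a4 a5
  row 3: a1 b32 b33 a4 b35
  row 4: a1 a2 b43 a4 b45
Rows 1 and 2 agree on Budget; apply Budget→ProjID, MgrID and equate their ProjID, MgrID entries.
Rows 1 and 2 agree on MgrID; apply MgrID→DeptNo and equate their DeptNo entries.
Rows 1 and 2 agree on ProjID; apply ProjID→Start and equate their Start entries.
No row becomes fully distinguished — the join is lossy.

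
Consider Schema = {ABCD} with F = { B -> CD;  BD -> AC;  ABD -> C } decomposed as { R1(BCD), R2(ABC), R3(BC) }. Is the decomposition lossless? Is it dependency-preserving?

lossless and dependency-preserving

Lossless test (chase): Rows 1 and 2 agree on B; apply B→CD and equate their CD entries. Rows 1 and 3 agree on B; apply B→CD and equate their CD entries. Rows 1 and 2 agree on BD; apply BD→AC and equate their AC entries. Rows 1 and 3 agree on BD; apply BD→AC and equate their AC entries. Row 1 is now all distinguished symbols — the join is lossless.
Dependency preservation: BD → AC; ABD → C are not contained in any single fragment, but the restricted closure of each left-hand side across the fragments still reaches the right-hand side; the remaining FDs each lie inside some fragment. All dependencies are preserved.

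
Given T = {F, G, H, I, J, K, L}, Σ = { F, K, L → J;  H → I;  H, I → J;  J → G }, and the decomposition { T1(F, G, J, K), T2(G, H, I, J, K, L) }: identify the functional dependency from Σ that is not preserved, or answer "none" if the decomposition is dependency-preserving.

Check F, K, L → J: no single fragment contains all of {F, J, K, L}, and the restricted closure of {F, K, L} across the fragments never reaches {J}.
H → I is preserved.
H, I → J is preserved.
J → G is preserved.

F, K, L → J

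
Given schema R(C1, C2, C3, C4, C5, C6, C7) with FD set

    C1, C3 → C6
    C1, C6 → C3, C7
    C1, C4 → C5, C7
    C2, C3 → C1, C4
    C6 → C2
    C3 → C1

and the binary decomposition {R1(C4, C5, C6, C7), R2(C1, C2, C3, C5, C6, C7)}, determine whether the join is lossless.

No

Common attributes: R1 ∩ R2 = {C5, C6, C7}.
Closure of {C5, C6, C7}: C6 → C2 applies, adding C2. So (C5, C6, C7)⁺ = {C2, C5, C6, C7}.
The closure contains neither all of R1 = {C4, C5, C6, C7} nor all of R2 = {C1, C2, C3, C5, C6, C7}, so the common attributes are not a superkey of either fragment. The join is lossy.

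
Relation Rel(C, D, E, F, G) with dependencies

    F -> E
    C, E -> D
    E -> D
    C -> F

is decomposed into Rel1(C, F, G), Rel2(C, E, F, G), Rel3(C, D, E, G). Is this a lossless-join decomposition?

Yes

Chase test. Columns are C, D, E, F, G; row i has aⱼ where attribute j ∈ Reli, else bᵢⱼ.
Initial tableau (one row per fragment):
  row 1: a1 b12 b13 a4 a5
  row 2: a1 b22 a3 a4 a5
  row 3: a1 a2 a3 b34 a5
Rows 1 and 2 agree on F; apply F→E and equate their E entries.
Rows 1 and 2 agree on C, E; apply C, E→D and equate their D entries.
Rows 1 and 3 agree on C, E; apply C, E→D and equate their D entries.
Rows 1 and 3 agree on C; apply C→F and equate their F entries.
Row 1 is now all distinguished symbols — the join is lossless.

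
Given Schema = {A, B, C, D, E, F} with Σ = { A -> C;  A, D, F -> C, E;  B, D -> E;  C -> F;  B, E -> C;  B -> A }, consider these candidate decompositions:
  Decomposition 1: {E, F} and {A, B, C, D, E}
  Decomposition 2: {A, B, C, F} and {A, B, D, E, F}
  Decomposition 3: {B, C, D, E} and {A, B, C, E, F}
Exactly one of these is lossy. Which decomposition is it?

Decomposition 1: common = {E}, closure = {E} → lossy.
Decomposition 2: common = {A, B, F}, closure = {A, B, C, F} → lossless.
Decomposition 3: common = {B, C, E}, closure = {A, B, C, E, F} → lossless.

Decomposition 1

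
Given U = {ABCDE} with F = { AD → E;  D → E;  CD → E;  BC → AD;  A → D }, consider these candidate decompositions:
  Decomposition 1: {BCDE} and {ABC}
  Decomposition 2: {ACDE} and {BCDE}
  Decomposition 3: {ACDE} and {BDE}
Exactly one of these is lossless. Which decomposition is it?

Decomposition 1: common = {BC}, closure = {ABCDE} → lossless.
Decomposition 2: common = {CDE}, closure = {CDE} → lossy.
Decomposition 3: common = {DE}, closure = {DE} → lossy.

Decomposition 1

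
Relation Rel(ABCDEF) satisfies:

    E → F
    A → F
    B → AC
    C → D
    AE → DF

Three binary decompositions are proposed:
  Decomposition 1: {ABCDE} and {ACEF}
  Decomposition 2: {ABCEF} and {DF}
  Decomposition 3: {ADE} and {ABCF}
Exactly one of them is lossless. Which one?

Decomposition 1: common = {ACE}, closure = {ACDEF} → lossless.
Decomposition 2: common = {F}, closure = {F} → lossy.
Decomposition 3: common = {A}, closure = {AF} → lossy.

Decomposition 1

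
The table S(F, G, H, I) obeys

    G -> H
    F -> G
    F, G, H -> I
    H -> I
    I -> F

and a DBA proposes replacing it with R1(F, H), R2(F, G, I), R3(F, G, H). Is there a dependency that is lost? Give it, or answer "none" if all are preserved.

G → H lies within R3.
F → G lies within R2.
F, G, H → I: restricted closure across fragments reaches I.
H → I: restricted closure across fragments reaches I.
I → F lies within R2.
Every dependency is enforceable on the fragments, so the decomposition is dependency-preserving.

none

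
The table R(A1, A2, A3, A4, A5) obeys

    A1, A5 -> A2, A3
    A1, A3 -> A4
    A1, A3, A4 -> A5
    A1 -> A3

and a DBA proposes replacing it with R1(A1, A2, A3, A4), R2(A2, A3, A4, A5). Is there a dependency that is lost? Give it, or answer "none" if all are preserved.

Check A1, A3, A4 → A5: no single fragment contains all of {A1, A3, A4, A5}, and the restricted closure of {A1, A3, A4} across the fragments never reaches {A5}.
A1, A5 → A2, A3 is preserved.
A1, A3 → A4 is preserved.
A1 → A3 is preserved.

A1, A3, A4 -> A5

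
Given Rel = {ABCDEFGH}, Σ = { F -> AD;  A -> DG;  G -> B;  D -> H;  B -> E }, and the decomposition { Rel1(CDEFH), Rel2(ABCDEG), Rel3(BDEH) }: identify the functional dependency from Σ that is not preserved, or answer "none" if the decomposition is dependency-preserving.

F -> AD

Check F → AD: no single fragment contains all of {ADF}, and the restricted closure of {F} across the fragments never reaches {AD}.
A → DG is preserved.
G → B is preserved.
D → H is preserved.
B → E is preserved.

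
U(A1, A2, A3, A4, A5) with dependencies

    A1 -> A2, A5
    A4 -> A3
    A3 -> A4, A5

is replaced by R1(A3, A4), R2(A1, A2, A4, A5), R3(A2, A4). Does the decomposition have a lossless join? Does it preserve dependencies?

lossless and dependency-preserving

Lossless test (chase): Rows 1 and 2 agree on A4; apply A4→A3 and equate their A3 entries. Rows 1 and 3 agree on A4; apply A4→A3 and equate their A3 entries. Rows 1 and 2 agree on A3; apply A3→A4, A5 and equate their A4, A5 entries. Rows 1 and 3 agree on A3; apply A3→A4, A5 and equate their A4, A5 entries. Row 2 is now all distinguished symbols — the join is lossless.
Dependency preservation: A3 → A4, A5 is not contained in any single fragment, but the restricted closure of its left-hand side across the fragments still reaches the right-hand side; the remaining FDs each lie inside some fragment. All dependencies are preserved.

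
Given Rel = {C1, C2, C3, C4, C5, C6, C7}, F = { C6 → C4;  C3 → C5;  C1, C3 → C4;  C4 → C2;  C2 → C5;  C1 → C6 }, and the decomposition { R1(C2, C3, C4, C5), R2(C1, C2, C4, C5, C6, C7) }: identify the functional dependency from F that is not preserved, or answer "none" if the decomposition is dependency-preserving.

none

C6 → C4 lies within R2.
C3 → C5 lies within R1.
C1, C3 → C4: restricted closure across fragments reaches C4.
C4 → C2 lies within R1.
C2 → C5 lies within R1.
C1 → C6 lies within R2.
Every dependency is enforceable on the fragments, so the decomposition is dependency-preserving.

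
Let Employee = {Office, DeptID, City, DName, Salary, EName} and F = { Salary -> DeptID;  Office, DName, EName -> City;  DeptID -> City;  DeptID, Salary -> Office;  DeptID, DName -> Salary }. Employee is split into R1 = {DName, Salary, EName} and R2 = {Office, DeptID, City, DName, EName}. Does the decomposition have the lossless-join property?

No

Common attributes: R1 ∩ R2 = {DName, EName}.
No dependency enlarges {DName, EName}, so (DName, EName)⁺ = {DName, EName}.
The closure contains neither all of R1 = {DName, Salary, EName} nor all of R2 = {Office, DeptID, City, DName, EName}, so the common attributes are not a superkey of either fragment. The join is lossy.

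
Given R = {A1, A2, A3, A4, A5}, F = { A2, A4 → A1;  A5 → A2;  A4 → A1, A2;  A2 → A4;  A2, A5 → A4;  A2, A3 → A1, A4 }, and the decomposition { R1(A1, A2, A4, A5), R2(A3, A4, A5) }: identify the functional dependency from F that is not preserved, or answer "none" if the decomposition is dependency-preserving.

A2, A4 → A1 lies within R1.
A5 → A2 lies within R1.
A4 → A1, A2 lies within R1.
A2 → A4 lies within R1.
A2, A5 → A4 lies within R1.
A2, A3 → A1, A4: restricted closure across fragments reaches A1, A4.
Every dependency is enforceable on the fragments, so the decomposition is dependency-preserving.

none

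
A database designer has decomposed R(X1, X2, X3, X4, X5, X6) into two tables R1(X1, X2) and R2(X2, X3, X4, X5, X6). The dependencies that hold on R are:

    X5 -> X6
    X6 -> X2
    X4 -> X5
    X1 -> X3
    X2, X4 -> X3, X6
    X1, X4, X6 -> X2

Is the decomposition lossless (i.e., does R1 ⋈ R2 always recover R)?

Common attributes: R1 ∩ R2 = {X2}.
No dependency enlarges {X2}, so (X2)⁺ = {X2}.
The closure contains neither all of R1 = {X1, X2} nor all of R2 = {X2, X3, X4, X5, X6}, so the common attributes are not a superkey of either fragment. The join is lossy.

No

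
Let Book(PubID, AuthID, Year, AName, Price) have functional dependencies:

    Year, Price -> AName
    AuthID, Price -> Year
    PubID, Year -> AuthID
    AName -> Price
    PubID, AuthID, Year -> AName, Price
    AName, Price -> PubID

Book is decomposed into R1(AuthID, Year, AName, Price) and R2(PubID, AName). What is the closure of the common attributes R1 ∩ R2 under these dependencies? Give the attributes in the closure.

PubID, AName, Price

R1 ∩ R2 = {AName}.
AName → Price applies, adding Price
AName, Price → PubID applies, adding PubID
Closure: {PubID, AName, Price}.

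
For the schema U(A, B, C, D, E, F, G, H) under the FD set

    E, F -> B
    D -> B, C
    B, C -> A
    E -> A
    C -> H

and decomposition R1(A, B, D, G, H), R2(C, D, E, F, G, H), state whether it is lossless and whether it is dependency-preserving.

lossless but not dependency-preserving

Lossless test: (D, G, H)⁺ = {A, B, C, D, G, H}, which contains all of one fragment — lossless.
Dependency preservation: the restricted closure of {E, F} across the fragments never reaches {B}, so E, F → B cannot be enforced without a join — not preserved.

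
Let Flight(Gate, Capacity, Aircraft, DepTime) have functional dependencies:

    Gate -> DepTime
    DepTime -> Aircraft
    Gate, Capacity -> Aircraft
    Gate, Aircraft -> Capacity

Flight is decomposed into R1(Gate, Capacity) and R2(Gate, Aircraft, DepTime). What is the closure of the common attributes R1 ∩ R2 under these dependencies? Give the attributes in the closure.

Gate, Capacity, Aircraft, DepTime

R1 ∩ R2 = {Gate}.
Gate → DepTime applies, adding DepTime
DepTime → Aircraft applies, adding Aircraft
Gate, Aircraft → Capacity applies, adding Capacity
Closure: {Gate, Capacity, Aircraft, DepTime}.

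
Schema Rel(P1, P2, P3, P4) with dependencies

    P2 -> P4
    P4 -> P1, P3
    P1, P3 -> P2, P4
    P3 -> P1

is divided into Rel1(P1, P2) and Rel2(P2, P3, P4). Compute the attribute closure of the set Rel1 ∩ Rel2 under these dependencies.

P1, P2, P3, P4

Rel1 ∩ Rel2 = {P2}.
P2 → P4 applies, adding P4
P4 → P1, P3 applies, adding P1, P3
Closure: {P1, P2, P3, P4}.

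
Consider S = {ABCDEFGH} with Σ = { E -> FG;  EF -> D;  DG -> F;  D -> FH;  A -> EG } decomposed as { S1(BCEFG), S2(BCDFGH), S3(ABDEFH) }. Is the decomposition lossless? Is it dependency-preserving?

Lossless test (chase): Rows 1 and 3 agree on E; apply E→FG and equate their FG entries. Rows 1 and 3 agree on EF; apply EF→D and equate their D entries. Rows 1 and 2 agree on D; apply D→FH and equate their FH entries. No row becomes fully distinguished — the join is lossy.
Dependency preservation: A → EG is not contained in any single fragment, but the restricted closure of its left-hand side across the fragments still reaches the right-hand side; the remaining FDs each lie inside some fragment. All dependencies are preserved.

lossy but dependency-preserving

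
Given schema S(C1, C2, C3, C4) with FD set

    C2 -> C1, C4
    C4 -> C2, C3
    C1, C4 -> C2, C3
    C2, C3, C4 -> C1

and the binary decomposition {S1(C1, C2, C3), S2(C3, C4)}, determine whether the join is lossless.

Common attributes: S1 ∩ S2 = {C3}.
No dependency enlarges {C3}, so (C3)⁺ = {C3}.
The closure contains neither all of S1 = {C1, C2, C3} nor all of S2 = {C3, C4}, so the common attributes are not a superkey of either fragment. The join is lossy.

No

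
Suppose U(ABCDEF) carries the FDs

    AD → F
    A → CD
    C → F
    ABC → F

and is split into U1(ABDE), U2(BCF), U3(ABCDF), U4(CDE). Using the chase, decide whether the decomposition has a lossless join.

Yes

Chase test. Columns are ABCDEF; row i has aⱼ where attribute j ∈ Ui, else bᵢⱼ.
Initial tableau (one row per fragment):
  row 1: a1 a2 b13 a4 a5 b16
  row 2: b21 a2 a3 b24 b25 a6
  row 3: a1 a2 a3 a4 b35 a6
  row 4: b41 b42 a3 a4 a5 b46
Rows 1 and 3 agree on AD; apply AD→F and equate their F entries.
Rows 1 and 3 agree on A; apply A→CD and equate their CD entries.
Rows 1 and 4 agree on C; apply C→F and equate their F entries.
Row 1 is now all distinguished symbols — the join is lossless.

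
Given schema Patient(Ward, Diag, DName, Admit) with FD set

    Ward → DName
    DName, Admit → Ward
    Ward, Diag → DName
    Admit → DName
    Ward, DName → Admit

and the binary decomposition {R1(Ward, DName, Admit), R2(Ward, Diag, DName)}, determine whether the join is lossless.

Common attributes: R1 ∩ R2 = {Ward, DName}.
Closure of {Ward, DName}: Ward, DName → Admit applies, adding Admit. So (Ward, DName)⁺ = {Ward, DName, Admit}.
This closure contains every attribute of R1, so R1 ∩ R2 → R1. The join is lossless.

Yes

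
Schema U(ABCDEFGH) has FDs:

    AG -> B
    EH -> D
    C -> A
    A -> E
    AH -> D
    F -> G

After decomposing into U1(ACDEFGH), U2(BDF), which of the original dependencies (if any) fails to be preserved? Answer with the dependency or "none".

Check AG → B: no single fragment contains all of {ABG}, and the restricted closure of {AG} across the fragments never reaches {B}.
EH → D is preserved.
C → A is preserved.
A → E is preserved.
AH → D is preserved.
F → G is preserved.

AG -> B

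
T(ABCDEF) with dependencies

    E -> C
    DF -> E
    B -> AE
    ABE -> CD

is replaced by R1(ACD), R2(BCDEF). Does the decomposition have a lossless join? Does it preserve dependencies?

lossy and not dependency-preserving

Lossless test: (CD)⁺ = {CD}, which is a superkey of neither fragment — lossy.
Dependency preservation: the restricted closure of {B} across the fragments never reaches {AE}, so B → AE cannot be enforced without a join — not preserved.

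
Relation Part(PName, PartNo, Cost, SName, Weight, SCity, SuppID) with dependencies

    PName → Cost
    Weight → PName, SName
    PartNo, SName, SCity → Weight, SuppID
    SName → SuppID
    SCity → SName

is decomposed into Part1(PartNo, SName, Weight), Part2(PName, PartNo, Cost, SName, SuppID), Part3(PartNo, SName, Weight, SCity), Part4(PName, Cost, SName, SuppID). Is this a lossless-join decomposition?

Chase test. Columns are PName, PartNo, Cost, SName, Weight, SCity, SuppID; row i has aⱼ where attribute j ∈ Parti, else bᵢⱼ.
Initial tableau (one row per fragment):
  row 1: b11 a2 b13 a4 a5 b16 b17
  row 2: a1 a2 a3 a4 b25 b26 a7
  row 3: b31 a2 b33 a4 a5 a6 b37
  row 4: a1 b42 a3 a4 b45 b46 a7
Rows 1 and 3 agree on Weight; apply Weight→PName, SName and equate their PName, SName entries.
Rows 1 and 2 agree on SName; apply SName→SuppID and equate their SuppID entries.
Rows 1 and 3 agree on SName; apply SName→SuppID and equate their SuppID entries.
Rows 1 and 3 agree on PName; apply PName→Cost and equate their Cost entries.
No row becomes fully distinguished — the join is lossy.

No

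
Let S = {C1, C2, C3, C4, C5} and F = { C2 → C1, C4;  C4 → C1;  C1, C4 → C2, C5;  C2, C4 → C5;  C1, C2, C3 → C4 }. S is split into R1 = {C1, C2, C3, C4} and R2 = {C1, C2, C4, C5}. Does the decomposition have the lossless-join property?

Yes

Common attributes: R1 ∩ R2 = {C1, C2, C4}.
Closure of {C1, C2, C4}: C1, C4 → C2, C5 applies, adding C5. So (C1, C2, C4)⁺ = {C1, C2, C4, C5}.
This closure contains every attribute of R2, so R1 ∩ R2 → R2. The join is lossless.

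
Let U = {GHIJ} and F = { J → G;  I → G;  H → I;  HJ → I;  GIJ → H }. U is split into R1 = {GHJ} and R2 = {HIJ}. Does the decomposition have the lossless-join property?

Yes

Common attributes: R1 ∩ R2 = {HJ}.
Closure of {HJ}: J → G applies, adding G; H → I applies, adding I. So (HJ)⁺ = {GHIJ}.
This closure contains every attribute of R1, so R1 ∩ R2 → R1. The join is lossless.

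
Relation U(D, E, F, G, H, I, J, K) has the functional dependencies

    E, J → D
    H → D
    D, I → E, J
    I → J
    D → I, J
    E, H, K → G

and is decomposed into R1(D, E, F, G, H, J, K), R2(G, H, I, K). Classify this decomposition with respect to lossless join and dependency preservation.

lossless but not dependency-preserving

Lossless test: (G, H, K)⁺ = {D, E, G, H, I, J, K}, which contains all of one fragment — lossless.
Dependency preservation: the restricted closure of {I} across the fragments never reaches {J}, so I → J cannot be enforced without a join — not preserved.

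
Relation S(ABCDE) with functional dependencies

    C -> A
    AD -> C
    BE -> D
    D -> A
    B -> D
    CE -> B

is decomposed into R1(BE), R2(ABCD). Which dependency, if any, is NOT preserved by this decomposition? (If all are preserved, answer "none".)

Check CE → B: no single fragment contains all of {BCE}, and the restricted closure of {CE} across the fragments never reaches {B}.
C → A is preserved.
AD → C is preserved.
BE → D is preserved.
D → A is preserved.
B → D is preserved.

CE -> B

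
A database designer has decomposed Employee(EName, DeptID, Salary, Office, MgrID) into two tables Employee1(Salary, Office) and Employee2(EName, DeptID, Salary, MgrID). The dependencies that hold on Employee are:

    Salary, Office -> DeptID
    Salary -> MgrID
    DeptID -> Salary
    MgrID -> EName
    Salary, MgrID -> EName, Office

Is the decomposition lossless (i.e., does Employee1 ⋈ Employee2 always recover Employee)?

Common attributes: Employee1 ∩ Employee2 = {Salary}.
Closure of {Salary}: Salary → MgrID applies, adding MgrID; MgrID → EName applies, adding EName; Salary, MgrID → EName, Office applies, adding Office; Salary, Office → DeptID applies, adding DeptID. So (Salary)⁺ = {EName, DeptID, Salary, Office, MgrID}.
This closure contains every attribute of Employee1, so Employee1 ∩ Employee2 → Employee1. The join is lossless.

Yes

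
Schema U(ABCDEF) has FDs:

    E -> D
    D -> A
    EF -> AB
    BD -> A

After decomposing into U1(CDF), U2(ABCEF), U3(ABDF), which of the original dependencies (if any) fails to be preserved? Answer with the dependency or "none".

E -> D

Check E → D: no single fragment contains all of {DE}, and the restricted closure of {E} across the fragments never reaches {D}.
D → A is preserved.
EF → AB is preserved.
BD → A is preserved.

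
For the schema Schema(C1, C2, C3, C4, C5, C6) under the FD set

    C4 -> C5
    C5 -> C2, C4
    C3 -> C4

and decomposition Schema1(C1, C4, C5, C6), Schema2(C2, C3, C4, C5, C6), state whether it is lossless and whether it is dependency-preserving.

Lossless test: (C4, C5, C6)⁺ = {C2, C4, C5, C6}, which is a superkey of neither fragment — lossy.
Dependency preservation: every FD's attributes lie within a single fragment, so each can be enforced locally — preserved.

lossy but dependency-preserving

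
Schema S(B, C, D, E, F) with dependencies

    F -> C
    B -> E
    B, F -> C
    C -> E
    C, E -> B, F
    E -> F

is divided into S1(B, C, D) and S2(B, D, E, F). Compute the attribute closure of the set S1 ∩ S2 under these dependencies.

B, C, D, E, F

S1 ∩ S2 = {B, D}.
B → E applies, adding E
E → F applies, adding F
F → C applies, adding C
Closure: {B, C, D, E, F}.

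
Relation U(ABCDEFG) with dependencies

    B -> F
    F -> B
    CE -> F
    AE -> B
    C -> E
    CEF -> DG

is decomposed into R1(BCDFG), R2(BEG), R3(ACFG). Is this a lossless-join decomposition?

Chase test. Columns are ABCDEFG; row i has aⱼ where attribute j ∈ Ri, else bᵢⱼ.
Initial tableau (one row per fragment):
  row 1: b11 a2 a3 a4 b15 a6 a7
  row 2: b21 a2 b23 b24 a5 b26 a7
  row 3: a1 b32 a3 b34 b35 a6 a7
Rows 1 and 2 agree on B; apply B→F and equate their F entries.
Rows 1 and 3 agree on F; apply F→B and equate their B entries.
Rows 1 and 3 agree on C; apply C→E and equate their E entries.
Rows 1 and 3 agree on CEF; apply CEF→DG and equate their DG entries.
No row becomes fully distinguished — the join is lossy.

No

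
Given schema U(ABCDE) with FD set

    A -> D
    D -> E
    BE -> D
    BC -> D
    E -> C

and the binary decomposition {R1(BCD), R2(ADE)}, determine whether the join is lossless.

Common attributes: R1 ∩ R2 = {D}.
Closure of {D}: D → E applies, adding E; E → C applies, adding C. So (D)⁺ = {CDE}.
The closure contains neither all of R1 = {BCD} nor all of R2 = {ADE}, so the common attributes are not a superkey of either fragment. The join is lossy.

No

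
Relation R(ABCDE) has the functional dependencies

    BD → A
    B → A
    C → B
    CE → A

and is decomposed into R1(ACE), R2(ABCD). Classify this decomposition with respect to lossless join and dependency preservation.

lossy but dependency-preserving

Lossless test: (AC)⁺ = {ABC}, which is a superkey of neither fragment — lossy.
Dependency preservation: every FD's attributes lie within a single fragment, so each can be enforced locally — preserved.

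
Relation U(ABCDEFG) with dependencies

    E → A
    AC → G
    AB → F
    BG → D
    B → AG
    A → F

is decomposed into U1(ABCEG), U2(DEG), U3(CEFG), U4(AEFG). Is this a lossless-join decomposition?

Chase test. Columns are ABCDEFG; row i has aⱼ where attribute j ∈ Ui, else bᵢⱼ.
Initial tableau (one row per fragment):
  row 1: a1 a2 a3 b14 a5 b16 a7
  row 2: b21 b22 b23 a4 a5 b26 a7
  row 3: b31 b32 a3 b34 a5 a6 a7
  row 4: a1 b42 b43 b44 a5 a6 a7
Rows 1 and 2 agree on E; apply E→A and equate their A entries.
Rows 1 and 3 agree on E; apply E→A and equate their A entries.
Rows 1 and 2 agree on A; apply A→F and equate their F entries.
Rows 1 and 3 agree on A; apply A→F and equate their F entries.
No row becomes fully distinguished — the join is lossy.

No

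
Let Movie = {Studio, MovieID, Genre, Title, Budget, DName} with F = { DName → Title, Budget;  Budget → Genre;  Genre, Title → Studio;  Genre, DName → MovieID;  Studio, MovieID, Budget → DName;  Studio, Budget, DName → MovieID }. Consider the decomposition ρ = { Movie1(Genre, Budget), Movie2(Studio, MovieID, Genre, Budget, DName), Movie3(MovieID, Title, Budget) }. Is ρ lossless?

Chase test. Columns are Studio, MovieID, Genre, Title, Budget, DName; row i has aⱼ where attribute j ∈ Moviei, else bᵢⱼ.
Initial tableau (one row per fragment):
  row 1: b11 b12 a3 b14 a5 b16
  row 2: a1 a2 a3 b24 a5 a6
  row 3: b31 a2 b33 a4 a5 b36
Rows 1 and 3 agree on Budget; apply Budget→Genre and equate their Genre entries.
No row becomes fully distinguished — the join is lossy.

No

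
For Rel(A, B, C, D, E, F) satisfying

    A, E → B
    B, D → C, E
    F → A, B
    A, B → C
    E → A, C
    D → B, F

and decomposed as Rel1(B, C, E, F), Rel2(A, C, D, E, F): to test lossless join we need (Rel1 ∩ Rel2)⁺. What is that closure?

A, B, C, E, F

Rel1 ∩ Rel2 = {C, E, F}.
F → A, B applies, adding A, B
Closure: {A, B, C, E, F}.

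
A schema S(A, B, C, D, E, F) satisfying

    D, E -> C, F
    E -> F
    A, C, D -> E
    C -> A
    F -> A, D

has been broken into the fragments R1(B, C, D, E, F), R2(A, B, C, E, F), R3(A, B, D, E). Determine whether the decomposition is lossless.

Chase test. Columns are A, B, C, D, E, F; row i has aⱼ where attribute j ∈ Ri, else bᵢⱼ.
Initial tableau (one row per fragment):
  row 1: b11 a2 a3 a4 a5 a6
  row 2: a1 a2 a3 b24 a5 a6
  row 3: a1 a2 b33 a4 a5 b36
Rows 1 and 3 agree on D, E; apply D, E→C, F and equate their C, F entries.
Rows 1 and 2 agree on C; apply C→A and equate their A entries.
Rows 1 and 2 agree on F; apply F→A, D and equate their A, D entries.
Row 1 is now all distinguished symbols — the join is lossless.

Yes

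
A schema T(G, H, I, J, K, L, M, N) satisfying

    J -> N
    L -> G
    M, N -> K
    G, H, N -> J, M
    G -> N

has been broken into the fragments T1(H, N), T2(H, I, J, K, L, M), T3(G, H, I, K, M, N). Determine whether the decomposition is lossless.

Chase test. Columns are G, H, I, J, K, L, M, N; row i has aⱼ where attribute j ∈ Ti, else bᵢⱼ.
Initial tableau (one row per fragment):
  row 1: b11 a2 b13 b14 b15 b16 b17 a8
  row 2: b21 a2 a3 a4 a5 a6 a7 b28
  row 3: a1 a2 a3 b34 a5 b36 a7 a8
No row becomes fully distinguished — the join is lossy.

No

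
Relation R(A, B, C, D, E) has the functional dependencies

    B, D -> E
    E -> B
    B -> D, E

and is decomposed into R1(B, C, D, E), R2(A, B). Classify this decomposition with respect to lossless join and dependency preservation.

lossy but dependency-preserving

Lossless test: (B)⁺ = {B, D, E}, which is a superkey of neither fragment — lossy.
Dependency preservation: every FD's attributes lie within a single fragment, so each can be enforced locally — preserved.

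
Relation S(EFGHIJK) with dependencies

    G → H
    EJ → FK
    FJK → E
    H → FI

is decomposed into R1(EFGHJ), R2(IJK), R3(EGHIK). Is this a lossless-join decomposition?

Chase test. Columns are EFGHIJK; row i has aⱼ where attribute j ∈ Ri, else bᵢⱼ.
Initial tableau (one row per fragment):
  row 1: a1 a2 a3 a4 b15 a6 b17
  row 2: b21 b22 b23 b24 a5 a6 a7
  row 3: a1 b32 a3 a4 a5 b36 a7
Rows 1 and 3 agree on H; apply H→FI and equate their FI entries.
No row becomes fully distinguished — the join is lossy.

No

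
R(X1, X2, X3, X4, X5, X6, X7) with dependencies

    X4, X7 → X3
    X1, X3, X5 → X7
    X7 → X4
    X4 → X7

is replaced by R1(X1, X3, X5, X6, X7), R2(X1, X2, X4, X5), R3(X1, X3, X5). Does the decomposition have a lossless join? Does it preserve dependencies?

lossy and not dependency-preserving

Lossless test (chase): Rows 1 and 3 agree on X1, X3, X5; apply X1, X3, X5→X7 and equate their X7 entries. Rows 1 and 3 agree on X7; apply X7→X4 and equate their X4 entries. No row becomes fully distinguished — the join is lossy.
Dependency preservation: the restricted closure of {X7} across the fragments never reaches {X4}, so X7 → X4 cannot be enforced without a join — not preserved.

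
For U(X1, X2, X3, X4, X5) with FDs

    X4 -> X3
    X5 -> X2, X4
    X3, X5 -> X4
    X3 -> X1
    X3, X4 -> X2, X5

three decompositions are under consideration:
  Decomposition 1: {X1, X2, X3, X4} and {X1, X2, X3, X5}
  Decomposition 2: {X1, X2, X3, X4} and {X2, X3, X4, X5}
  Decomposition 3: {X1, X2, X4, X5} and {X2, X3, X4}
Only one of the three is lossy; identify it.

Decomposition 1: common = {X1, X2, X3}, closure = {X1, X2, X3} → lossy.
Decomposition 2: common = {X2, X3, X4}, closure = {X1, X2, X3, X4, X5} → lossless.
Decomposition 3: common = {X2, X4}, closure = {X1, X2, X3, X4, X5} → lossless.

Decomposition 1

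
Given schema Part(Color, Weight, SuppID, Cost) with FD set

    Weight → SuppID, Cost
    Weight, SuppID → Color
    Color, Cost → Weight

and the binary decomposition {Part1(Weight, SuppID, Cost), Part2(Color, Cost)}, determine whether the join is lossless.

Common attributes: Part1 ∩ Part2 = {Cost}.
No dependency enlarges {Cost}, so (Cost)⁺ = {Cost}.
The closure contains neither all of Part1 = {Weight, SuppID, Cost} nor all of Part2 = {Color, Cost}, so the common attributes are not a superkey of either fragment. The join is lossy.

No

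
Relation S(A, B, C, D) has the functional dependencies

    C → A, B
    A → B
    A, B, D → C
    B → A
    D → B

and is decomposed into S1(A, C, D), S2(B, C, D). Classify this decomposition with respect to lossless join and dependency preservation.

Lossless test: (C, D)⁺ = {A, B, C, D}, which contains all of one fragment — lossless.
Dependency preservation: the restricted closure of {A} across the fragments never reaches {B}, so A → B cannot be enforced without a join — not preserved.

lossless but not dependency-preserving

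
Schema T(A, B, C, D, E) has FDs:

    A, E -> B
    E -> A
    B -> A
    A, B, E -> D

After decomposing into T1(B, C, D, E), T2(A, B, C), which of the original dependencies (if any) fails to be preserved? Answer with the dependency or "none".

A, E → B: restricted closure across fragments reaches B.
E → A: restricted closure across fragments reaches A.
B → A lies within T2.
A, B, E → D: restricted closure across fragments reaches D.
Every dependency is enforceable on the fragments, so the decomposition is dependency-preserving.

none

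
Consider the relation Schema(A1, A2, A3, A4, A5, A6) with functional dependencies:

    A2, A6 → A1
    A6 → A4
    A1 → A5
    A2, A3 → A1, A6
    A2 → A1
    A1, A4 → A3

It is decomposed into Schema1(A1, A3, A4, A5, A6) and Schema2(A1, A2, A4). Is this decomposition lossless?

No

Common attributes: Schema1 ∩ Schema2 = {A1, A4}.
Closure of {A1, A4}: A1 → A5 applies, adding A5; A1, A4 → A3 applies, adding A3. So (A1, A4)⁺ = {A1, A3, A4, A5}.
The closure contains neither all of Schema1 = {A1, A3, A4, A5, A6} nor all of Schema2 = {A1, A2, A4}, so the common attributes are not a superkey of either fragment. The join is lossy.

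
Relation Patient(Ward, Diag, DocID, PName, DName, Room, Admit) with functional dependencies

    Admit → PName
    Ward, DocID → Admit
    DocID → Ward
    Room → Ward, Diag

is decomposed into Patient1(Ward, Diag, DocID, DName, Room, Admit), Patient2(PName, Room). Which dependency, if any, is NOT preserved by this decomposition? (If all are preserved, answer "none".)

Admit → PName

Check Admit → PName: no single fragment contains all of {PName, Admit}, and the restricted closure of {Admit} across the fragments never reaches {PName}.
Ward, DocID → Admit is preserved.
DocID → Ward is preserved.
Room → Ward, Diag is preserved.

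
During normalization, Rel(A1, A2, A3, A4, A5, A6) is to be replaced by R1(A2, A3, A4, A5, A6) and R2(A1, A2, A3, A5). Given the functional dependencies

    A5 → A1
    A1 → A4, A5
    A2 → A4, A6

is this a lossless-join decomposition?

Common attributes: R1 ∩ R2 = {A2, A3, A5}.
Closure of {A2, A3, A5}: A5 → A1 applies, adding A1; A1 → A4, A5 applies, adding A4; A2 → A4, A6 applies, adding A6. So (A2, A3, A5)⁺ = {A1, A2, A3, A4, A5, A6}.
This closure contains every attribute of R1, so R1 ∩ R2 → R1. The join is lossless.

Yes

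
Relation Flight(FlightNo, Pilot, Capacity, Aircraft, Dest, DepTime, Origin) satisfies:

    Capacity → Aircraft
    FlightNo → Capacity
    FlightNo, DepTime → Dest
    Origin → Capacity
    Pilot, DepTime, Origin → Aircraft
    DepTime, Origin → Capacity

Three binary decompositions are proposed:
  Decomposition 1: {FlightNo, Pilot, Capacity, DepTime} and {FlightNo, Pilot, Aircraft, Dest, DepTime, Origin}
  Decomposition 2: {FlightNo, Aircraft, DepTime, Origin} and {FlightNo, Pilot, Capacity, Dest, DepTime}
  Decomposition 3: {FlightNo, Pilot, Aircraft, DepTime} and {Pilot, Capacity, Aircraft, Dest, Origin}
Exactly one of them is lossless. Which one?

Decomposition 1: common = {FlightNo, Pilot, DepTime}, closure = {FlightNo, Pilot, Capacity, Aircraft, Dest, DepTime} → lossless.
Decomposition 2: common = {FlightNo, DepTime}, closure = {FlightNo, Capacity, Aircraft, Dest, DepTime} → lossy.
Decomposition 3: common = {Pilot, Aircraft}, closure = {Pilot, Aircraft} → lossy.

Decomposition 1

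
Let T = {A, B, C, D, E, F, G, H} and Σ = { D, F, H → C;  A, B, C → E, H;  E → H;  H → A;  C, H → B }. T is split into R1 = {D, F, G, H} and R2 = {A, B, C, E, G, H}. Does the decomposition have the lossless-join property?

No

Common attributes: R1 ∩ R2 = {G, H}.
Closure of {G, H}: H → A applies, adding A. So (G, H)⁺ = {A, G, H}.
The closure contains neither all of R1 = {D, F, G, H} nor all of R2 = {A, B, C, E, G, H}, so the common attributes are not a superkey of either fragment. The join is lossy.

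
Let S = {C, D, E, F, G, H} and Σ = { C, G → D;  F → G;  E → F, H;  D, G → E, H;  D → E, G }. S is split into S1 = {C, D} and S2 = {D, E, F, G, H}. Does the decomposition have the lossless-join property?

Common attributes: S1 ∩ S2 = {D}.
Closure of {D}: D → E, G applies, adding E, G; E → F, H applies, adding F, H. So (D)⁺ = {D, E, F, G, H}.
This closure contains every attribute of S2, so S1 ∩ S2 → S2. The join is lossless.

Yes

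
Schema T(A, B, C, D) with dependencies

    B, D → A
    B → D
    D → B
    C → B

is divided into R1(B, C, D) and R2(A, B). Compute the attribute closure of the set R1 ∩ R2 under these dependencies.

R1 ∩ R2 = {B}.
B → D applies, adding D
B, D → A applies, adding A
Closure: {A, B, D}.

A, B, D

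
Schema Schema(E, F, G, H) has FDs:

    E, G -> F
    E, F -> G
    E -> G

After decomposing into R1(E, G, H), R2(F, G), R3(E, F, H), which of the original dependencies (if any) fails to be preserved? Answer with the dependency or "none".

E, G → F: restricted closure across fragments reaches F.
E, F → G: restricted closure across fragments reaches G.
E → G lies within R1.
Every dependency is enforceable on the fragments, so the decomposition is dependency-preserving.

none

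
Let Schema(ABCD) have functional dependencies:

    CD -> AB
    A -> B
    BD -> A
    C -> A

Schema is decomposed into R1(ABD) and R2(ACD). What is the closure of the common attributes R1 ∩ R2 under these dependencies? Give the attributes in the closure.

R1 ∩ R2 = {AD}.
A → B applies, adding B
Closure: {ABD}.

ABD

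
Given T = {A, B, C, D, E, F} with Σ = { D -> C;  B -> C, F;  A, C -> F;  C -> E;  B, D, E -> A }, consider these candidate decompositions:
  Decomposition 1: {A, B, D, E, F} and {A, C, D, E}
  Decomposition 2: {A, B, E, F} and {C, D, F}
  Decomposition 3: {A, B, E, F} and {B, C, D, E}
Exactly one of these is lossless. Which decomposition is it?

Decomposition 1

Decomposition 1: common = {A, D, E}, closure = {A, C, D, E, F} → lossless.
Decomposition 2: common = {F}, closure = {F} → lossy.
Decomposition 3: common = {B, E}, closure = {B, C, E, F} → lossy.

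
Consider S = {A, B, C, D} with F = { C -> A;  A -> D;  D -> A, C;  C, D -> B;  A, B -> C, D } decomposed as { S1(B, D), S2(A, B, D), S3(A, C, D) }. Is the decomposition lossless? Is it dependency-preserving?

lossless and dependency-preserving

Lossless test (chase): Rows 1 and 2 agree on D; apply D→A, C and equate their A, C entries. Rows 1 and 3 agree on D; apply D→A, C and equate their A, C entries. Rows 1 and 3 agree on C, D; apply C, D→B and equate their B entries. Row 1 is now all distinguished symbols — the join is lossless.
Dependency preservation: C, D → B; A, B → C, D are not contained in any single fragment, but the restricted closure of each left-hand side across the fragments still reaches the right-hand side; the remaining FDs each lie inside some fragment. All dependencies are preserved.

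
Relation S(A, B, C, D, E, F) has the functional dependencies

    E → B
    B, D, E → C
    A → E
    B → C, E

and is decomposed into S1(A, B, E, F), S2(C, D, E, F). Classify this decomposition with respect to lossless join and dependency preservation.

lossy but dependency-preserving

Lossless test: (E, F)⁺ = {B, C, E, F}, which is a superkey of neither fragment — lossy.
Dependency preservation: B, D, E → C; B → C, E are not contained in any single fragment, but the restricted closure of each left-hand side across the fragments still reaches the right-hand side; the remaining FDs each lie inside some fragment. All dependencies are preserved.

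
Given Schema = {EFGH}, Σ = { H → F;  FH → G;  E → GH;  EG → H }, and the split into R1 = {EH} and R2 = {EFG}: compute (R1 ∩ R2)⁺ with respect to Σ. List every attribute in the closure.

R1 ∩ R2 = {E}.
E → GH applies, adding GH
H → F applies, adding F
Closure: {EFGH}.

EFGH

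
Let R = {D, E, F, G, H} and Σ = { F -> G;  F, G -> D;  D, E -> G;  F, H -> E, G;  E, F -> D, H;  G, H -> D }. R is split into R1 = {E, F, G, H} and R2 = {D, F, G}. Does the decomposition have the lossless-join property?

Yes

Common attributes: R1 ∩ R2 = {F, G}.
Closure of {F, G}: F, G → D applies, adding D. So (F, G)⁺ = {D, F, G}.
This closure contains every attribute of R2, so R1 ∩ R2 → R2. The join is lossless.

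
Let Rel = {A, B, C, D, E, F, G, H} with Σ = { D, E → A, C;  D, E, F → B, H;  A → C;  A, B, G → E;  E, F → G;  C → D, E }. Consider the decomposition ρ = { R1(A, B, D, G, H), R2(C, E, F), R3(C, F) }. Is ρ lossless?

No

Chase test. Columns are A, B, C, D, E, F, G, H; row i has aⱼ where attribute j ∈ Ri, else bᵢⱼ.
Initial tableau (one row per fragment):
  row 1: a1 a2 b13 a4 b15 b16 a7 a8
  row 2: b21 b22 a3 b24 a5 a6 b27 b28
  row 3: b31 b32 a3 b34 b35 a6 b37 b38
Rows 2 and 3 agree on C; apply C→D, E and equate their D, E entries.
Rows 2 and 3 agree on D, E; apply D, E→A, C and equate their A, C entries.
Rows 2 and 3 agree on D, E, F; apply D, E, F→B, H and equate their B, H entries.
Rows 2 and 3 agree on E, F; apply E, F→G and equate their G entries.
No row becomes fully distinguished — the join is lossy.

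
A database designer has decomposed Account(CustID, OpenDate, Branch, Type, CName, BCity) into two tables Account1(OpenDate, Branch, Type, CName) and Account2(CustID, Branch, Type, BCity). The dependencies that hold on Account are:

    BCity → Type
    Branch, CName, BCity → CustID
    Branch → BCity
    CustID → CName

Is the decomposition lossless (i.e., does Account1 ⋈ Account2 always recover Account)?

No

Common attributes: Account1 ∩ Account2 = {Branch, Type}.
Closure of {Branch, Type}: Branch → BCity applies, adding BCity. So (Branch, Type)⁺ = {Branch, Type, BCity}.
The closure contains neither all of Account1 = {OpenDate, Branch, Type, CName} nor all of Account2 = {CustID, Branch, Type, BCity}, so the common attributes are not a superkey of either fragment. The join is lossy.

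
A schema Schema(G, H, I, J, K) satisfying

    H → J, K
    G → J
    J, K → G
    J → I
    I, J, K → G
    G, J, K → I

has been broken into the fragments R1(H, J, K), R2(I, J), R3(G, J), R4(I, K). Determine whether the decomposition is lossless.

Chase test. Columns are G, H, I, J, K; row i has aⱼ where attribute j ∈ Ri, else bᵢⱼ.
Initial tableau (one row per fragment):
  row 1: b11 a2 b13 a4 a5
  row 2: b21 b22 a3 a4 b25
  row 3: a1 b32 b33 a4 b35
  row 4: b41 b42 a3 b44 a5
Rows 1 and 2 agree on J; apply J→I and equate their I entries.
Rows 1 and 3 agree on J; apply J→I and equate their I entries.
No row becomes fully distinguished — the join is lossy.

No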